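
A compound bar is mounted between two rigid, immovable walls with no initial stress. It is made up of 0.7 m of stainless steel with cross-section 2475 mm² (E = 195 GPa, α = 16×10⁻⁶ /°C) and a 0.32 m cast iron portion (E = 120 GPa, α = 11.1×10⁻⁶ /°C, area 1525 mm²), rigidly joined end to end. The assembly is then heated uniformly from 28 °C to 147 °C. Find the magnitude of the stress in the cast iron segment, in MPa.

σ ≈ 360 MPa (compressive)

Free thermal expansion of the whole bar: Σ αᵢΔT Lᵢ = 16×10⁻⁶×119×700 + 11.1×10⁻⁶×119×320 = 1.755 mm.
The walls prevent any net length change, so an axial force P (same in every segment) develops. Compatibility: P · Σ Lᵢ/(AᵢEᵢ) = δ_free.
The series flexibility is Σ Lᵢ/(AᵢEᵢ) = 700/(2475×195×10³) + 320/(1525×120×10³) = 3.199×10⁻⁶ mm/N.
Hence P = δ_free / Σ(L/AE) = 1.755/3.199×10⁻⁶ = 548.8 kN (compressive).
σ_{cast iron} = P / A = 548800 / 1525 = 359.8 MPa.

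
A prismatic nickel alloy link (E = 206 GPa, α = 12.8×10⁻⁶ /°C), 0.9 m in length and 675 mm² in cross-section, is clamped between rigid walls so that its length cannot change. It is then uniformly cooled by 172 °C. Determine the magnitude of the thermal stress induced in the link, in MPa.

σ ≈ 454 MPa (tensile)

Because both ends are immovable the net strain is zero, and the suppressed thermal strain is αΔT = 12.8×10⁻⁶ × 172 = 2201.6×10⁻⁶.
Hence σ = E·αΔT = 206×10³ × 2201.6×10⁻⁶ = 453.5 MPa, tensile.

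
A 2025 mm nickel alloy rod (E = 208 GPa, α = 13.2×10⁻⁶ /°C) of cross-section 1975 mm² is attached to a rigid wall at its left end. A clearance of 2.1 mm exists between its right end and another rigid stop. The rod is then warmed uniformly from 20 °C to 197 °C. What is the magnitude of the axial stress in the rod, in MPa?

Unrestrained expansion: δ_free = αΔT L = 13.2×10⁻⁶ × 177 × 2025 = 4.731 mm.
The gap closes (δ_free > 2.1 mm) and the wall then resists a further 4.731 − 2.1 = 2.631 mm of expansion.
That suppressed elongation corresponds to σ = E·Δ/L = 208×10³ × 2.631/2025 = 270.3 MPa.

σ ≈ 270 MPa (compressive)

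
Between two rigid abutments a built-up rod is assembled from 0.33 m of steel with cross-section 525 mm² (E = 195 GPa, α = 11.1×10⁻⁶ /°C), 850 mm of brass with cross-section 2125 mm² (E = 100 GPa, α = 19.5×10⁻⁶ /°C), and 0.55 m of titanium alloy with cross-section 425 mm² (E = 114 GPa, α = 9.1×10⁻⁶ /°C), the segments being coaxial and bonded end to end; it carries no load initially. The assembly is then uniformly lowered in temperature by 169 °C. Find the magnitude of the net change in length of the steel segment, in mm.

Free thermal contraction of the whole bar: Σ αᵢΔT Lᵢ = 11.1×10⁻⁶×169×330 + 19.5×10⁻⁶×169×850 + 9.1×10⁻⁶×169×550 = 4.266 mm.
The walls prevent any net length change, so an axial force P (same in every segment) develops. Compatibility: P · Σ Lᵢ/(AᵢEᵢ) = δ_free.
Σ Lᵢ/(AᵢEᵢ) = 330/(525×195×10³) + 850/(2125×100×10³) + 550/(425×114×10³) = 1.858×10⁻⁵ mm/N.
Hence P = δ_free / Σ(L/AE) = 4.266/1.858×10⁻⁵ = 229.7 kN (tensile).
For the steel segment, free thermal change = 11.1×10⁻⁶×169×330 = 0.619 mm and elastic change from P = 229700×330/(525×195×10³) = 0.7403 mm; these oppose, so the net change is 0.121 mm (segment lengthens).

|ΔL| ≈ 0.121 mm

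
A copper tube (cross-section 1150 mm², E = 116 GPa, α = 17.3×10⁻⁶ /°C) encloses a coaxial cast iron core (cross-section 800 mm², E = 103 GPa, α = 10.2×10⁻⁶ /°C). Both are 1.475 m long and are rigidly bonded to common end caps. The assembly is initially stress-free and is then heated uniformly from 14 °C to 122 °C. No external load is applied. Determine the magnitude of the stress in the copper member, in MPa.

Equilibrium of a rigid end plate with no external load gives equal and opposite internal forces ±P in the two members. Since α_{copper} > α_{cast iron}, heating drives the copper into compression and the cast iron into tension.
Setting the final lengths equal and cancelling L: (α₁ − α₂)ΔT = P/(A₁E₁) + P/(A₂E₂).
|α₁ − α₂|·ΔT = 7.1×10⁻⁶ × 108 = 0.0007668.
1/(A₁E₁) + 1/(A₂E₂) = 1/(1150×116×10³) + 1/(800×103×10³) = 1.963×10⁻⁸ N⁻¹.
So P = 0.0007668 / 1.963×10⁻⁸ = 39.06 kN.
σ_{copper} = P/A₁ = 39060/1150 = 33.96 MPa, compressive.

σ ≈ 34 MPa (compressive)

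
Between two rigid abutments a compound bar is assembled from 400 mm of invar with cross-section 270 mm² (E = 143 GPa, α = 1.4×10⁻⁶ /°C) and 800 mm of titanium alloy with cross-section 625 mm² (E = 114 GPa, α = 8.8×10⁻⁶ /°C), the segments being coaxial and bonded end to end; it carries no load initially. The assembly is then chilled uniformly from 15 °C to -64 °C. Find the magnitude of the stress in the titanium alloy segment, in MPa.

Free thermal contraction of the whole bar: Σ αᵢΔT Lᵢ = 1.4×10⁻⁶×79×400 + 8.8×10⁻⁶×79×800 = 0.6004 mm.
The walls prevent any net length change, so an axial force P (same in every segment) develops. Compatibility: P · Σ Lᵢ/(AᵢEᵢ) = δ_free.
Σ Lᵢ/(AᵢEᵢ) = 400/(270×143×10³) + 800/(625×114×10³) = 2.159×10⁻⁵ mm/N.
P = 0.6004 / 2.159×10⁻⁵ = 27810 N = 27.81 kN, tensile.
σ_{titanium alloy} = P / A = 27810 / 625 = 44.5 MPa.

σ ≈ 44.5 MPa (tensile)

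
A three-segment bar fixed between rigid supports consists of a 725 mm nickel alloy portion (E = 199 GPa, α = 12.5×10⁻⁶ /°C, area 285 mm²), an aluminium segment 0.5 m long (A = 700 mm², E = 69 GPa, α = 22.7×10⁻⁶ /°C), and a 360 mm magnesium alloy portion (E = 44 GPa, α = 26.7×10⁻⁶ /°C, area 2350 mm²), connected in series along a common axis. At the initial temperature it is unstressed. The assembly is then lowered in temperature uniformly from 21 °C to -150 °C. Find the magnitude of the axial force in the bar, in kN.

Free thermal contraction of the whole bar: Σ αᵢΔT Lᵢ = 12.5×10⁻⁶×171×725 + 22.7×10⁻⁶×171×500 + 26.7×10⁻⁶×171×360 = 5.134 mm.
Since the ends are fixed, an axial force P builds up, equal in every segment, with P · Σ Lᵢ/(AᵢEᵢ) = δ_free.
The series flexibility is Σ Lᵢ/(AᵢEᵢ) = 725/(285×199×10³) + 500/(700×69×10³) + 360/(2350×44×10³) = 2.662×10⁻⁵ mm/N.
So P = 5.134 / 2.662×10⁻⁵ = 192.9 kN, tensile.

P ≈ 193 kN (tensile)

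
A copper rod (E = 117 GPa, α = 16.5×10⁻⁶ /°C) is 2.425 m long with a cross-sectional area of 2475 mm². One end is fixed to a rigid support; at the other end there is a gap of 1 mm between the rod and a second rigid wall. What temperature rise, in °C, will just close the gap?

The gap closes when αΔT L = 1 mm, since the rod is still unstressed at that instant.
So ΔT = g/(αL) = 1/(16.5×10⁻⁶ × 2425) = 24.99 °C.

ΔT ≈ 25 °C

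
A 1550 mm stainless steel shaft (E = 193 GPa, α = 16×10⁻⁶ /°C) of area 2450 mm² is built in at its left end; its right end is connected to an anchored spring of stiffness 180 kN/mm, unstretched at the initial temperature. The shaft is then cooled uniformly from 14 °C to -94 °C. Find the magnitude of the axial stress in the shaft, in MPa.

If the spring were absent the shaft would shorten by αΔT L = 16×10⁻⁶ × 108 × 1550 = 2.678 mm.
With a force P in the spring, the elastic change of the shaft is PL/(AE) and that of the spring is P/k; compatibility requires their sum to equal δ_free.
So P = δ_free / [L/(AE) + 1/k] = 2.678 / [ 1550/(2450×193×10³) + 1/(180×10³) ].
P = 2.678 / 8.834×10⁻⁶ = 303200 N.
σ = P/A = 303200/2450 = 123.8 MPa.

σ ≈ 124 MPa (tensile)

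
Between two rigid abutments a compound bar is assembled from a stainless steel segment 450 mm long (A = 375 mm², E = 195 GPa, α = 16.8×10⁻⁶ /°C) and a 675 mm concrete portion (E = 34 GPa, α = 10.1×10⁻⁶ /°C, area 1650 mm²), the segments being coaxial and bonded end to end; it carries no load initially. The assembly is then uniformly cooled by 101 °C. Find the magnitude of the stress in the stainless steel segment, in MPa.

σ ≈ 213 MPa (tensile)

Free thermal contraction of the whole bar: Σ αᵢΔT Lᵢ = 16.8×10⁻⁶×101×450 + 10.1×10⁻⁶×101×675 = 1.452 mm.
The rigid supports impose zero overall length change; the single axial force P common to all segments must satisfy P Σ Lᵢ/(AᵢEᵢ) = δ_free.
The series flexibility is Σ Lᵢ/(AᵢEᵢ) = 450/(375×195×10³) + 675/(1650×34×10³) = 1.819×10⁻⁵ mm/N.
Hence P = δ_free / Σ(L/AE) = 1.452/1.819×10⁻⁵ = 79.85 kN (tensile).
σ_{stainless steel} = P / A = 79850 / 375 = 212.9 MPa.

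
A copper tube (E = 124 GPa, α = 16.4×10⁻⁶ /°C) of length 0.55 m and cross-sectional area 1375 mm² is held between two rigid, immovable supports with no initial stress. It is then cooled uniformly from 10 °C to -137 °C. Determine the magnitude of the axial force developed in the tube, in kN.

P ≈ 411 kN (tensile)

Full restraint means ε = 0, so the stress is σ = EαΔT = 124×10³ × 16.4×10⁻⁶ × 147 = 298.9 MPa.
Axial force P = σA = 298.9 × 1375 = 411000 N = 411 kN, tensile.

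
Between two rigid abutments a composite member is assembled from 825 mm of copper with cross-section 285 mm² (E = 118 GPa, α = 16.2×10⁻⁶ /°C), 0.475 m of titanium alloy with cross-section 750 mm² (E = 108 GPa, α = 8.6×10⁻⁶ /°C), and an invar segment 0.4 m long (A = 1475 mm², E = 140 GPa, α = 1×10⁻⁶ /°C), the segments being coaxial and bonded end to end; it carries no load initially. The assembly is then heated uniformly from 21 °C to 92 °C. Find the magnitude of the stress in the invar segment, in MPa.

σ ≈ 26.6 MPa (compressive)

With the walls removed the bar would change length by δ_free = Σ αᵢΔT Lᵢ = 16.2×10⁻⁶×71×825 + 8.6×10⁻⁶×71×475 + 1×10⁻⁶×71×400 = 1.267 mm.
The rigid supports impose zero overall length change; the single axial force P common to all segments must satisfy P Σ Lᵢ/(AᵢEᵢ) = δ_free.
The series flexibility is Σ Lᵢ/(AᵢEᵢ) = 825/(285×118×10³) + 475/(750×108×10³) + 400/(1475×140×10³) = 3.233×10⁻⁵ mm/N.
So P = 1.267 / 3.233×10⁻⁵ = 39.2 kN, compressive.
σ_{invar} = P / A = 39200 / 1475 = 26.57 MPa.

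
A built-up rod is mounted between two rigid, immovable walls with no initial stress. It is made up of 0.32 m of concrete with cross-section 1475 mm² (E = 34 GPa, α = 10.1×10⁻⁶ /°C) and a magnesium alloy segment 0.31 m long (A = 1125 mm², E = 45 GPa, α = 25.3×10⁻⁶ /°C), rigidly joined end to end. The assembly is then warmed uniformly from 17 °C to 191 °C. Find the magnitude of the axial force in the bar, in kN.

P ≈ 154 kN (compressive)

If the supports were absent, the total length change would be Σ αᵢΔT Lᵢ = 10.1×10⁻⁶×174×320 + 25.3×10⁻⁶×174×310 = 1.927 mm.
Since the ends are fixed, an axial force P builds up, equal in every segment, with P · Σ Lᵢ/(AᵢEᵢ) = δ_free.
Σ Lᵢ/(AᵢEᵢ) = 320/(1475×34×10³) + 310/(1125×45×10³) = 1.25×10⁻⁵ mm/N.
So P = 1.927 / 1.25×10⁻⁵ = 154.1 kN, compressive.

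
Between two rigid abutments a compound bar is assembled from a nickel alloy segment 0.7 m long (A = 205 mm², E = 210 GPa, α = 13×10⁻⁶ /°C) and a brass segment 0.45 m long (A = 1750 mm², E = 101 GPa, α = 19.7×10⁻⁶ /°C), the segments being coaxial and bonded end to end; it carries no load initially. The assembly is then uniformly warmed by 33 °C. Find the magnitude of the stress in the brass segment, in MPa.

If the supports were absent, the total length change would be Σ αᵢΔT Lᵢ = 13×10⁻⁶×33×700 + 19.7×10⁻⁶×33×450 = 0.5928 mm.
Since the ends are fixed, an axial force P builds up, equal in every segment, with P · Σ Lᵢ/(AᵢEᵢ) = δ_free.
The series flexibility is Σ Lᵢ/(AᵢEᵢ) = 700/(205×210×10³) + 450/(1750×101×10³) = 1.881×10⁻⁵ mm/N.
Hence P = δ_free / Σ(L/AE) = 0.5928/1.881×10⁻⁵ = 31.52 kN (compressive).
σ_{brass} = P / A = 31520 / 1750 = 18.01 MPa.

σ ≈ 18 MPa (compressive)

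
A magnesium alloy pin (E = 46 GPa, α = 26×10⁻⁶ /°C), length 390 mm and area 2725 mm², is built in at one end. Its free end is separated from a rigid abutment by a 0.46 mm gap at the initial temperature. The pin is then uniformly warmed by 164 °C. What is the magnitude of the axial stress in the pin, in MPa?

σ ≈ 142 MPa (compressive)

Free thermal elongation = αΔT L = 26×10⁻⁶ × 164 × 390 = 1.663 mm.
After closing the 0.46 mm clearance, 1.663 − 0.46 = 1.203 mm of expansion remains to be suppressed by the wall.
Compatibility: PL/(AE) = 1.203 mm, so σ = P/A = E × (1.203/390) = 141.9 MPa.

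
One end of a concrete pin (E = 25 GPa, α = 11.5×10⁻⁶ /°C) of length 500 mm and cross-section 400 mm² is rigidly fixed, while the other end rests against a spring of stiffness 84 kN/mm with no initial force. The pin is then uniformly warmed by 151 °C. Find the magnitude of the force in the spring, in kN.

P ≈ 14 kN

The unrestrained thermal change is αΔT L = 11.5×10⁻⁶ × 151 × 500 = 0.8682 mm.
Let P be the compressive force at the spring. The pin shortens elastically by PL/(AE) and the spring compresses by P/k; together these equal δ_free.
So P = δ_free / [L/(AE) + 1/k] = 0.8682 / [ 500/(400×25×10³) + 1/(84×10³) ].
P = 0.8682 / 6.19×10⁻⁵ = 14030 N.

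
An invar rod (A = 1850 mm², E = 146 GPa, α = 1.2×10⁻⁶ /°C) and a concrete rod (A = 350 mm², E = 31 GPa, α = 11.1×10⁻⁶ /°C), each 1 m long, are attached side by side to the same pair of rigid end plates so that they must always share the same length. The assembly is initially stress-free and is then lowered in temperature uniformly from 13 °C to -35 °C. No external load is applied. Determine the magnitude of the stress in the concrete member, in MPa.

σ ≈ 14.2 MPa (tensile)

Equilibrium of a rigid end plate with no external load gives equal and opposite internal forces ±P in the two members. Since α_{concrete} > α_{invar}, cooling drives the concrete into tension and the invar into compression.
Setting the final lengths equal and cancelling L: (α₁ − α₂)ΔT = P/(A₁E₁) + P/(A₂E₂).
|α₁ − α₂|·ΔT = 9.9×10⁻⁶ × 48 = 0.0004752.
1/(A₁E₁) + 1/(A₂E₂) = 1/(1850×146×10³) + 1/(350×31×10³) = 9.587×10⁻⁸ N⁻¹.
So P = 0.0004752 / 9.587×10⁻⁸ = 4.957 kN.
σ_{concrete} = P/A₂ = 4957/350 = 14.16 MPa, tensile.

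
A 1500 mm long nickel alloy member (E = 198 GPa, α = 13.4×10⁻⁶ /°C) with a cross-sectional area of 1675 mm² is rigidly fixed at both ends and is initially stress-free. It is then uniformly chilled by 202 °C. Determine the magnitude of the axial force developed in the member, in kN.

P ≈ 898 kN (tensile)

The ends cannot move, so σ = EαΔT = 198×10³ × 13.4×10⁻⁶ × 202 = 535.9 MPa.
Axial force P = σA = 535.9 × 1675 = 897700 N = 897.7 kN, tensile.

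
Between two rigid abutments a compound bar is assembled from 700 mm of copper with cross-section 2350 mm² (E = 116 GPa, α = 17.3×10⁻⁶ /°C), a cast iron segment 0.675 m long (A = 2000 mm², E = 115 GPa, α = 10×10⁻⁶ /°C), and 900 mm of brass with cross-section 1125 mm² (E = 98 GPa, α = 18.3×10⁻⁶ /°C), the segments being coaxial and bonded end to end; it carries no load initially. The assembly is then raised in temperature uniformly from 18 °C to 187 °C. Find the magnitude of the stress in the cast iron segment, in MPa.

Free thermal expansion of the whole bar: Σ αᵢΔT Lᵢ = 17.3×10⁻⁶×169×700 + 10×10⁻⁶×169×675 + 18.3×10⁻⁶×169×900 = 5.971 mm.
The walls prevent any net length change, so an axial force P (same in every segment) develops. Compatibility: P · Σ Lᵢ/(AᵢEᵢ) = δ_free.
The series flexibility is Σ Lᵢ/(AᵢEᵢ) = 700/(2350×116×10³) + 675/(2000×115×10³) + 900/(1125×98×10³) = 1.367×10⁻⁵ mm/N.
So P = 5.971 / 1.367×10⁻⁵ = 436.9 kN, compressive.
σ_{cast iron} = P / A = 436900 / 2000 = 218.5 MPa.

σ ≈ 218 MPa (compressive)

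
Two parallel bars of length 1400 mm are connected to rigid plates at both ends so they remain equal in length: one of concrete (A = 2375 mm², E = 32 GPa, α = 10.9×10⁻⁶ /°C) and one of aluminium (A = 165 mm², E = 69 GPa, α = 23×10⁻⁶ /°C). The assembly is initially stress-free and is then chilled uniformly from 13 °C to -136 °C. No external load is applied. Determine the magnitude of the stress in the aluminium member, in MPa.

σ ≈ 108 MPa (tensile)

Equilibrium of a rigid end plate with no external load gives equal and opposite internal forces ±P in the two members. Since α_{aluminium} > α_{concrete}, cooling drives the aluminium into tension and the concrete into compression.
Compatibility of the two members (thermal + elastic change equal): (α₁ − α₂)ΔT = P·[1/(A₁E₁) + 1/(A₂E₂)].
|α₁ − α₂|·ΔT = 12.1×10⁻⁶ × 149 = 0.001803.
1/(A₁E₁) + 1/(A₂E₂) = 1/(2375×32×10³) + 1/(165×69×10³) = 1.01×10⁻⁷ N⁻¹.
So P = 0.001803 / 1.01×10⁻⁷ = 17.85 kN.
σ_{aluminium} = P/A₂ = 17850/165 = 108.2 MPa, tensile.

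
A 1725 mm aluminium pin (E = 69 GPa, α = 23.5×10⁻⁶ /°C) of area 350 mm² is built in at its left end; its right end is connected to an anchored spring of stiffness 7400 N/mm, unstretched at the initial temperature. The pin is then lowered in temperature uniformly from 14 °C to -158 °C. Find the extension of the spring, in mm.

If the spring were absent the pin would shorten by αΔT L = 23.5×10⁻⁶ × 172 × 1725 = 6.972 mm.
With a force P in the spring, the elastic change of the pin is PL/(AE) and that of the spring is P/k; compatibility requires their sum to equal δ_free.
So P = δ_free / [L/(AE) + 1/k] = 6.972 / [ 1725/(350×69×10³) + 1/(7400) ].
P = 6.972 / 0.0002066 = 33750 N.
Spring extension = P/k = 33750/(7400) = 4.561 mm.

δ ≈ 4.56 mm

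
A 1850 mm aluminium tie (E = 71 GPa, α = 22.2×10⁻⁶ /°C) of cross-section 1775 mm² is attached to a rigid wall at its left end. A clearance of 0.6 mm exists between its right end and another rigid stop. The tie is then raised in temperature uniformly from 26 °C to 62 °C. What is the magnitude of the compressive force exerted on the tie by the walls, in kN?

If the wall were absent the tie would grow by αΔT L = 22.2×10⁻⁶ × 36 × 1850 = 1.479 mm.
This exceeds the 0.6 mm gap, so the wall pushes back. The portion of expansion that must be recovered elastically is δ_free − gap = 1.479 − 0.6 = 0.8785 mm.
Compatibility: PL/(AE) = 0.8785 mm, so σ = P/A = E × (0.8785/1850) = 33.72 MPa.
P = σA = 33.72 × 1775 = 59.85 kN.

P ≈ 59.8 kN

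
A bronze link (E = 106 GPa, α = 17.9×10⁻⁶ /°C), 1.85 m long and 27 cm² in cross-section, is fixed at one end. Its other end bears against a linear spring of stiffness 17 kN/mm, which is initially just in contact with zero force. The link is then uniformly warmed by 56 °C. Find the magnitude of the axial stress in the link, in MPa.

σ ≈ 10.5 MPa (compressive)

The unrestrained thermal change is αΔT L = 17.9×10⁻⁶ × 56 × 1850 = 1.854 mm.
With a force P in the spring, the elastic change of the link is PL/(AE) and that of the spring is P/k; compatibility requires their sum to equal δ_free.
P [ L/(AE) + 1/k ] = δ_free → P [ 1850/(2700×106×10³) + 1/(17×10³) ] = 1.854.
P = 1.854 / 6.529×10⁻⁵ = 28400 N.
σ = P/A = 28400/2700 = 10.52 MPa.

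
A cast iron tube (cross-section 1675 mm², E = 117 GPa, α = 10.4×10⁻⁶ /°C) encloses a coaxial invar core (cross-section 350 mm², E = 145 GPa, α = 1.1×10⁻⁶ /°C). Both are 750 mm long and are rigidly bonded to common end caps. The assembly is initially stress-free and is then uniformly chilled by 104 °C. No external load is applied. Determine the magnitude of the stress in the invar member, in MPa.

The cast iron has the larger α, so on cooling it would change length more than the invar if both were free. The rigid plates force a common final length, so the cast iron is put into tension and the invar into compression, with equal and opposite forces P (no external load).
Equating the net (thermal + elastic) strains gives |α₁ − α₂|·ΔT = P·[1/(A₁E₁) + 1/(A₂E₂)].
|α₁ − α₂|·ΔT = 9.3×10⁻⁶ × 104 = 0.0009672.
1/(A₁E₁) + 1/(A₂E₂) = 1/(1675×117×10³) + 1/(350×145×10³) = 2.481×10⁻⁸ N⁻¹.
So P = 0.0009672 / 2.481×10⁻⁸ = 38.99 kN.
σ_{invar} = P/A₂ = 38990/350 = 111.4 MPa, compressive.

σ ≈ 111 MPa (compressive)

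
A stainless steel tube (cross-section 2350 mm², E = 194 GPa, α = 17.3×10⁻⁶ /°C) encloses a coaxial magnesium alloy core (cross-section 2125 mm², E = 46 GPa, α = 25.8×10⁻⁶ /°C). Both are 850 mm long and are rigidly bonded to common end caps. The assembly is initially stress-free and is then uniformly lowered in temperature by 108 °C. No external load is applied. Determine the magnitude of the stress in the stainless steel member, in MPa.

σ ≈ 31.4 MPa (compressive)

Equilibrium of a rigid end plate with no external load gives equal and opposite internal forces ±P in the two members. Since α_{magnesium alloy} > α_{stainless steel}, cooling drives the magnesium alloy into tension and the stainless steel into compression.
Setting the final lengths equal and cancelling L: (α₁ − α₂)ΔT = P/(A₁E₁) + P/(A₂E₂).
|α₁ − α₂|·ΔT = 8.5×10⁻⁶ × 108 = 0.000918.
1/(A₁E₁) + 1/(A₂E₂) = 1/(2350×194×10³) + 1/(2125×46×10³) = 1.242×10⁻⁸ N⁻¹.
P = 0.000918 / 1.242×10⁻⁸ = 73890 N = 73.89 kN.
σ_{stainless steel} = P/A₁ = 73890/2350 = 31.44 MPa, compressive.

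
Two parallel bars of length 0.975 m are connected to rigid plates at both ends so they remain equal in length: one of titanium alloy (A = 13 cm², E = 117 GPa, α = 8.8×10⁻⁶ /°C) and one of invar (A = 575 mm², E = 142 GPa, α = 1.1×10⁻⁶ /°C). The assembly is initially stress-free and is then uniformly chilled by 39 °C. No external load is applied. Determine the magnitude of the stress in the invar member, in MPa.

σ ≈ 27.7 MPa (compressive)

The titanium alloy has the larger α, so on cooling it would change length more than the invar if both were free. The rigid plates force a common final length, so the titanium alloy is put into tension and the invar into compression, with equal and opposite forces P (no external load).
Setting the final lengths equal and cancelling L: (α₁ − α₂)ΔT = P/(A₁E₁) + P/(A₂E₂).
|α₁ − α₂|·ΔT = 7.7×10⁻⁶ × 39 = 0.0003003.
1/(A₁E₁) + 1/(A₂E₂) = 1/(1300×117×10³) + 1/(575×142×10³) = 1.882×10⁻⁸ N⁻¹.
P = 0.0003003 / 1.882×10⁻⁸ = 15950 N = 15.95 kN.
σ_{invar} = P/A₂ = 15950/575 = 27.75 MPa, compressive.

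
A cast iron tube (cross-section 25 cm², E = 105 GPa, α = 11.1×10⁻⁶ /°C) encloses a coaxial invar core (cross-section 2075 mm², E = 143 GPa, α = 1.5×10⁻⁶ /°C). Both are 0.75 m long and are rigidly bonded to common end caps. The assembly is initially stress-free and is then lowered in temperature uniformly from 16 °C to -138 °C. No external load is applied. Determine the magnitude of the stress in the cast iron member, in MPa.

σ ≈ 82.4 MPa (tensile)

Equilibrium of a rigid end plate with no external load gives equal and opposite internal forces ±P in the two members. Since α_{cast iron} > α_{invar}, cooling drives the cast iron into tension and the invar into compression.
Equating the net (thermal + elastic) strains gives |α₁ − α₂|·ΔT = P·[1/(A₁E₁) + 1/(A₂E₂)].
|α₁ − α₂|·ΔT = 9.6×10⁻⁶ × 154 = 0.001478.
1/(A₁E₁) + 1/(A₂E₂) = 1/(2500×105×10³) + 1/(2075×143×10³) = 7.18×10⁻⁹ N⁻¹.
So P = 0.001478 / 7.18×10⁻⁹ = 205.9 kN.
σ_{cast iron} = P/A₁ = 205900/2500 = 82.37 MPa, tensile.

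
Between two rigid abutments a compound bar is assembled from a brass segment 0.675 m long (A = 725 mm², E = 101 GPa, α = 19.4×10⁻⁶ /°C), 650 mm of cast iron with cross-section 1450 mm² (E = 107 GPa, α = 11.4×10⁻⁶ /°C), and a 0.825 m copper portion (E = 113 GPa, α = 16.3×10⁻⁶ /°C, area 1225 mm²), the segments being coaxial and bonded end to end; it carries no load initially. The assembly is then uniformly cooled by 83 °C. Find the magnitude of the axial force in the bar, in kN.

If the supports were absent, the total length change would be Σ αᵢΔT Lᵢ = 19.4×10⁻⁶×83×675 + 11.4×10⁻⁶×83×650 + 16.3×10⁻⁶×83×825 = 2.818 mm.
The rigid supports impose zero overall length change; the single axial force P common to all segments must satisfy P Σ Lᵢ/(AᵢEᵢ) = δ_free.
The series flexibility is Σ Lᵢ/(AᵢEᵢ) = 675/(725×101×10³) + 650/(1450×107×10³) + 825/(1225×113×10³) = 1.937×10⁻⁵ mm/N.
Hence P = δ_free / Σ(L/AE) = 2.818/1.937×10⁻⁵ = 145.5 kN (tensile).

P ≈ 146 kN (tensile)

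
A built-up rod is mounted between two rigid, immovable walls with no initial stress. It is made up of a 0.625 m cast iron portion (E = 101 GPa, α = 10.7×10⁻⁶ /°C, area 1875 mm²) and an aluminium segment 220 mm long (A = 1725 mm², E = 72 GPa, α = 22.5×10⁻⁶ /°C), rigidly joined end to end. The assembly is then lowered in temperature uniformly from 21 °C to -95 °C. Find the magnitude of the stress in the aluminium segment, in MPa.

With the walls removed the bar would change length by δ_free = Σ αᵢΔT Lᵢ = 10.7×10⁻⁶×116×625 + 22.5×10⁻⁶×116×220 = 1.35 mm.
The walls prevent any net length change, so an axial force P (same in every segment) develops. Compatibility: P · Σ Lᵢ/(AᵢEᵢ) = δ_free.
Σ Lᵢ/(AᵢEᵢ) = 625/(1875×101×10³) + 220/(1725×72×10³) = 5.072×10⁻⁶ mm/N.
Hence P = δ_free / Σ(L/AE) = 1.35/5.072×10⁻⁶ = 266.2 kN (tensile).
σ_{aluminium} = P / A = 266200 / 1725 = 154.3 MPa.

σ ≈ 154 MPa (tensile)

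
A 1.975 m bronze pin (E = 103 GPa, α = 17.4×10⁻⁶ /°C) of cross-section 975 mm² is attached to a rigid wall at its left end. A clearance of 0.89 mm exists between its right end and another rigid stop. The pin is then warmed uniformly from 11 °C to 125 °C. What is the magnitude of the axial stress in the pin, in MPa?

Free thermal elongation = αΔT L = 17.4×10⁻⁶ × 114 × 1975 = 3.918 mm.
After closing the 0.89 mm clearance, 3.918 − 0.89 = 3.028 mm of expansion remains to be suppressed by the wall.
Compatibility: PL/(AE) = 3.028 mm, so σ = P/A = E × (3.028/1975) = 157.9 MPa.

σ ≈ 158 MPa (compressive)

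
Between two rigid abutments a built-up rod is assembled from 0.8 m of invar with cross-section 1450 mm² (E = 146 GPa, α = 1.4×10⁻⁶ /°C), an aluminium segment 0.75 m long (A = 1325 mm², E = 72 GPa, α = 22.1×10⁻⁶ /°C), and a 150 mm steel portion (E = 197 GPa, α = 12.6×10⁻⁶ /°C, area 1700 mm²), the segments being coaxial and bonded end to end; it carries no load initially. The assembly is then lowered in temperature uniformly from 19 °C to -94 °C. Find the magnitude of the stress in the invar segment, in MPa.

σ ≈ 126 MPa (tensile)

If the supports were absent, the total length change would be Σ αᵢΔT Lᵢ = 1.4×10⁻⁶×113×800 + 22.1×10⁻⁶×113×750 + 12.6×10⁻⁶×113×150 = 2.213 mm.
The rigid supports impose zero overall length change; the single axial force P common to all segments must satisfy P Σ Lᵢ/(AᵢEᵢ) = δ_free.
The series flexibility is Σ Lᵢ/(AᵢEᵢ) = 800/(1450×146×10³) + 750/(1325×72×10³) + 150/(1700×197×10³) = 1.209×10⁻⁵ mm/N.
So P = 2.213 / 1.209×10⁻⁵ = 183.1 kN, tensile.
σ_{invar} = P / A = 183100 / 1450 = 126.3 MPa.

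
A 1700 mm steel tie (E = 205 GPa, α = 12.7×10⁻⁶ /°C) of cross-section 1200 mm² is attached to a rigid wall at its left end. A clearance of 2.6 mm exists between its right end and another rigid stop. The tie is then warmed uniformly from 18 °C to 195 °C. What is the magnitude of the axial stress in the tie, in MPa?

Free thermal elongation = αΔT L = 12.7×10⁻⁶ × 177 × 1700 = 3.821 mm.
After closing the 2.6 mm clearance, 3.821 − 2.6 = 1.221 mm of expansion remains to be suppressed by the wall.
So σ = E(δ_free − g)/L = 205×10³ × 1.221/1700 = 147.3 MPa.

σ ≈ 147 MPa (compressive)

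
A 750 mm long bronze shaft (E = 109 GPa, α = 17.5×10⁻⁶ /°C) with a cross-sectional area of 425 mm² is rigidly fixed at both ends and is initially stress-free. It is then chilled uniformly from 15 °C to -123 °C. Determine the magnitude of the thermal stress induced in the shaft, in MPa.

σ ≈ 263 MPa (tensile)

The supports are rigid, so the total axial strain is zero. The restrained thermal strain is ε = αΔT = 17.5×10⁻⁶ × 138 = 2415×10⁻⁶.
The stress required to suppress this strain is σ = Eε = 109×10³ × 2415×10⁻⁶ = 263.2 MPa, tensile since the shaft is trying to contract.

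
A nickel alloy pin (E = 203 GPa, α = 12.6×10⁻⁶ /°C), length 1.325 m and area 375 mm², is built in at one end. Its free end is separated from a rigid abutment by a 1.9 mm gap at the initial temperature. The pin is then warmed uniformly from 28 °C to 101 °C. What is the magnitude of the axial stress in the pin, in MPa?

σ ≈ 0 MPa

Free thermal elongation = αΔT L = 12.6×10⁻⁶ × 73 × 1325 = 1.219 mm.
Since δ_free = 1.22 mm is less than the 1.9 mm gap, the pin never touches the wall. No axial force develops.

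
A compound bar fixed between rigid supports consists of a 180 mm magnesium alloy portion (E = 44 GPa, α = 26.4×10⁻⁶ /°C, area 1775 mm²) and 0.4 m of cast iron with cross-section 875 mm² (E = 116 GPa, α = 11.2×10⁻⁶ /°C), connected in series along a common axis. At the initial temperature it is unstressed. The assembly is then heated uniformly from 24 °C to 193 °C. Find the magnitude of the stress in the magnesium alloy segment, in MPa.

If the supports were absent, the total length change would be Σ αᵢΔT Lᵢ = 26.4×10⁻⁶×169×180 + 11.2×10⁻⁶×169×400 = 1.56 mm.
The rigid supports impose zero overall length change; the single axial force P common to all segments must satisfy P Σ Lᵢ/(AᵢEᵢ) = δ_free.
Σ Lᵢ/(AᵢEᵢ) = 180/(1775×44×10³) + 400/(875×116×10³) = 6.246×10⁻⁶ mm/N.
P = 1.56 / 6.246×10⁻⁶ = 249800 N = 249.8 kN, compressive.
σ_{magnesium alloy} = P / A = 249800 / 1775 = 140.7 MPa.

σ ≈ 141 MPa (compressive)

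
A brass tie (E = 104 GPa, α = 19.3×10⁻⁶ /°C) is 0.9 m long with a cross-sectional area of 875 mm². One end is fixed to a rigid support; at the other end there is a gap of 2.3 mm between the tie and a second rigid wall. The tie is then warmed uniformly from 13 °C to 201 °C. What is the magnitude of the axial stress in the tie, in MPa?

If the wall were absent the tie would grow by αΔT L = 19.3×10⁻⁶ × 188 × 900 = 3.266 mm.
The gap closes (δ_free > 2.3 mm) and the wall then resists a further 3.266 − 2.3 = 0.9656 mm of expansion.
Compatibility: PL/(AE) = 0.9656 mm, so σ = P/A = E × (0.9656/900) = 111.6 MPa.

σ ≈ 112 MPa (compressive)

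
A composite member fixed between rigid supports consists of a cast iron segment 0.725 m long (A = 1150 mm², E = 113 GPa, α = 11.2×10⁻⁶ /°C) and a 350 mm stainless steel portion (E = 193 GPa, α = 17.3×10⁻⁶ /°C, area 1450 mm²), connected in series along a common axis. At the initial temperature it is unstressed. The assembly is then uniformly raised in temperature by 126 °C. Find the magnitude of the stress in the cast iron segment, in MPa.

If the supports were absent, the total length change would be Σ αᵢΔT Lᵢ = 11.2×10⁻⁶×126×725 + 17.3×10⁻⁶×126×350 = 1.786 mm.
The rigid supports impose zero overall length change; the single axial force P common to all segments must satisfy P Σ Lᵢ/(AᵢEᵢ) = δ_free.
Σ Lᵢ/(AᵢEᵢ) = 725/(1150×113×10³) + 350/(1450×193×10³) = 6.83×10⁻⁶ mm/N.
Hence P = δ_free / Σ(L/AE) = 1.786/6.83×10⁻⁶ = 261.5 kN (compressive).
σ_{cast iron} = P / A = 261500 / 1150 = 227.4 MPa.

σ ≈ 227 MPa (compressive)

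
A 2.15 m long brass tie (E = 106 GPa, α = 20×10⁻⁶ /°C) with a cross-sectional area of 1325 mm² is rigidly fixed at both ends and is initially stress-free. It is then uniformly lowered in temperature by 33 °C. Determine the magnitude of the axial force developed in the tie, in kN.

Full restraint means ε = 0, so the stress is σ = EαΔT = 106×10³ × 20×10⁻⁶ × 33 = 69.96 MPa.
Axial force P = σA = 69.96 × 1325 = 92700 N = 92.7 kN, tensile.

P ≈ 92.7 kN (tensile)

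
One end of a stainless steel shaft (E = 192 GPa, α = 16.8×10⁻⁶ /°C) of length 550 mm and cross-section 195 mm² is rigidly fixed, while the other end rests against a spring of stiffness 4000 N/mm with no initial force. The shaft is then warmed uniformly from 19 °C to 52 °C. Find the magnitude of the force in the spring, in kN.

P ≈ 1.15 kN

Free thermal expansion: δ_free = αΔT L = 16.8×10⁻⁶ × 33 × 550 = 0.3049 mm.
Let P be the compressive force at the spring. The shaft shortens elastically by PL/(AE) and the spring compresses by P/k; together these equal δ_free.
P [ L/(AE) + 1/k ] = δ_free → P [ 550/(195×192×10³) + 1/(4000) ] = 0.3049.
P = 0.3049 / 0.0002647 = 1152 N.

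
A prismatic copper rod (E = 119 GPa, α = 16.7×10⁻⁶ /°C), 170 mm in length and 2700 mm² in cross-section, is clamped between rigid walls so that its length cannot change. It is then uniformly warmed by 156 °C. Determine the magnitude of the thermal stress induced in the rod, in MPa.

σ ≈ 310 MPa (compressive)

The supports are rigid, so the total axial strain is zero. The restrained thermal strain is ε = αΔT = 16.7×10⁻⁶ × 156 = 2605.2×10⁻⁶.
The stress required to suppress this strain is σ = Eε = 119×10³ × 2605.2×10⁻⁶ = 310 MPa, compressive since the rod is trying to expand.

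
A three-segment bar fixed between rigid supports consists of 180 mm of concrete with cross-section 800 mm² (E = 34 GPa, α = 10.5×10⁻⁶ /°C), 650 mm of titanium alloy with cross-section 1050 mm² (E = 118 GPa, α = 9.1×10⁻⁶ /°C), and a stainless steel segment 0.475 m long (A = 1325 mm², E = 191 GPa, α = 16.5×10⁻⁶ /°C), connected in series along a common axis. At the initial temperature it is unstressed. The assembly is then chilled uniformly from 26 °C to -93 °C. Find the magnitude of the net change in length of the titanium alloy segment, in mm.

With the walls removed the bar would change length by δ_free = Σ αᵢΔT Lᵢ = 10.5×10⁻⁶×119×180 + 9.1×10⁻⁶×119×650 + 16.5×10⁻⁶×119×475 = 1.861 mm.
Since the ends are fixed, an axial force P builds up, equal in every segment, with P · Σ Lᵢ/(AᵢEᵢ) = δ_free.
The series flexibility is Σ Lᵢ/(AᵢEᵢ) = 180/(800×34×10³) + 650/(1050×118×10³) + 475/(1325×191×10³) = 1.374×10⁻⁵ mm/N.
Hence P = δ_free / Σ(L/AE) = 1.861/1.374×10⁻⁵ = 135.5 kN (tensile).
For the titanium alloy segment, free thermal change = 9.1×10⁻⁶×119×650 = 0.7039 mm and elastic change from P = 135500×650/(1050×118×10³) = 0.7107 mm; these oppose, so the net change is 0.00681 mm (segment lengthens).

|ΔL| ≈ 0.00681 mm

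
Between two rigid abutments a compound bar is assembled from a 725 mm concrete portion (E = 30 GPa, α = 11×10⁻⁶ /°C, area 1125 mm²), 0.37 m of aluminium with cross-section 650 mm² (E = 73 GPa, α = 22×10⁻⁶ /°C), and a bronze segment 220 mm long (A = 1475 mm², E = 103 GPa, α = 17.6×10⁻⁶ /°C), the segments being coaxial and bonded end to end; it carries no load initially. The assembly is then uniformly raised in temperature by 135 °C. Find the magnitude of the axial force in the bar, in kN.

P ≈ 87.8 kN (compressive)

With the walls removed the bar would change length by δ_free = Σ αᵢΔT Lᵢ = 11×10⁻⁶×135×725 + 22×10⁻⁶×135×370 + 17.6×10⁻⁶×135×220 = 2.698 mm.
The walls prevent any net length change, so an axial force P (same in every segment) develops. Compatibility: P · Σ Lᵢ/(AᵢEᵢ) = δ_free.
Σ Lᵢ/(AᵢEᵢ) = 725/(1125×30×10³) + 370/(650×73×10³) + 220/(1475×103×10³) = 3.073×10⁻⁵ mm/N.
So P = 2.698 / 3.073×10⁻⁵ = 87.81 kN, compressive.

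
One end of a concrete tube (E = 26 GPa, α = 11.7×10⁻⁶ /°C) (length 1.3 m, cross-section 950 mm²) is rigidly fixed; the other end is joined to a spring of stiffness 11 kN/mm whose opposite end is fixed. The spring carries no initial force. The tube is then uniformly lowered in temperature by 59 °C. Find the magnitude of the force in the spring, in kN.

The unrestrained thermal change is αΔT L = 11.7×10⁻⁶ × 59 × 1300 = 0.8974 mm.
With a force P in the spring, the elastic change of the tube is PL/(AE) and that of the spring is P/k; compatibility requires their sum to equal δ_free.
So P = δ_free / [L/(AE) + 1/k] = 0.8974 / [ 1300/(950×26×10³) + 1/(11×10³) ].
P = 0.8974 / 0.0001435 = 6252 N.

P ≈ 6.25 kN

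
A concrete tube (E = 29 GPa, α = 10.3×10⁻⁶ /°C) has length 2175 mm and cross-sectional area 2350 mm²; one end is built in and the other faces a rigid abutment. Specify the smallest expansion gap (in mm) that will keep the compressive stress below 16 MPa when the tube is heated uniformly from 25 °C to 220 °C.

g ≈ 3.17 mm

With no wall the tube would lengthen by αΔT L = 10.3×10⁻⁶ × 195 × 2175 = 4.368 mm.
At the allowable stress the elastic shortening the wall may impose is σL/E = 16 × 2175 / (29×10³) = 1.2 mm.
The gap must absorb the remainder: g_min = 4.368 − 1.2 = 3.168 mm.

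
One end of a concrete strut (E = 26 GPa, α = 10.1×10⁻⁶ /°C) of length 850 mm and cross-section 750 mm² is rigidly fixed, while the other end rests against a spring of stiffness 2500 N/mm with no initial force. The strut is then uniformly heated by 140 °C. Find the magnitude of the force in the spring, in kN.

P ≈ 2.71 kN

The unrestrained thermal change is αΔT L = 10.1×10⁻⁶ × 140 × 850 = 1.202 mm.
With a force P in the spring, the elastic change of the strut is PL/(AE) and that of the spring is P/k; compatibility requires their sum to equal δ_free.
So P = δ_free / [L/(AE) + 1/k] = 1.202 / [ 850/(750×26×10³) + 1/(2500) ].
P = 1.202 / 0.0004436 = 2709 N.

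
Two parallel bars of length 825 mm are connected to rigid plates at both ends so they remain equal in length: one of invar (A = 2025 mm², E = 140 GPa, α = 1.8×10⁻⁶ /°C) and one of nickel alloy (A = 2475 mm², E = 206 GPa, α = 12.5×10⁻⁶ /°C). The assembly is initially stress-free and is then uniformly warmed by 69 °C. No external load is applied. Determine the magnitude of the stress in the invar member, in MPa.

σ ≈ 66.4 MPa (tensile)

The nickel alloy has the larger α, so on heating it would change length more than the invar if both were free. The rigid plates force a common final length, so the nickel alloy is put into compression and the invar into tension, with equal and opposite forces P (no external load).
Compatibility of the two members (thermal + elastic change equal): (α₁ − α₂)ΔT = P·[1/(A₁E₁) + 1/(A₂E₂)].
|α₁ − α₂|·ΔT = 10.7×10⁻⁶ × 69 = 0.0007383.
1/(A₁E₁) + 1/(A₂E₂) = 1/(2025×140×10³) + 1/(2475×206×10³) = 5.489×10⁻⁹ N⁻¹.
So P = 0.0007383 / 5.489×10⁻⁹ = 134.5 kN.
σ_{invar} = P/A₁ = 134500/2025 = 66.43 MPa, tensile.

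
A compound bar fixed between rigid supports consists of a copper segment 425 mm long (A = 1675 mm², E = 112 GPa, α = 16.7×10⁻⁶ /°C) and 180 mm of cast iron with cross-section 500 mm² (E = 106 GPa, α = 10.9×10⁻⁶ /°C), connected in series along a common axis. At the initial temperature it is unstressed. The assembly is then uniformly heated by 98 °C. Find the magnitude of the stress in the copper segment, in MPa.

σ ≈ 93.6 MPa (compressive)

If the supports were absent, the total length change would be Σ αᵢΔT Lᵢ = 16.7×10⁻⁶×98×425 + 10.9×10⁻⁶×98×180 = 0.8878 mm.
The walls prevent any net length change, so an axial force P (same in every segment) develops. Compatibility: P · Σ Lᵢ/(AᵢEᵢ) = δ_free.
Σ Lᵢ/(AᵢEᵢ) = 425/(1675×112×10³) + 180/(500×106×10³) = 5.662×10⁻⁶ mm/N.
So P = 0.8878 / 5.662×10⁻⁶ = 156.8 kN, compressive.
σ_{copper} = P / A = 156800 / 1675 = 93.62 MPa.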